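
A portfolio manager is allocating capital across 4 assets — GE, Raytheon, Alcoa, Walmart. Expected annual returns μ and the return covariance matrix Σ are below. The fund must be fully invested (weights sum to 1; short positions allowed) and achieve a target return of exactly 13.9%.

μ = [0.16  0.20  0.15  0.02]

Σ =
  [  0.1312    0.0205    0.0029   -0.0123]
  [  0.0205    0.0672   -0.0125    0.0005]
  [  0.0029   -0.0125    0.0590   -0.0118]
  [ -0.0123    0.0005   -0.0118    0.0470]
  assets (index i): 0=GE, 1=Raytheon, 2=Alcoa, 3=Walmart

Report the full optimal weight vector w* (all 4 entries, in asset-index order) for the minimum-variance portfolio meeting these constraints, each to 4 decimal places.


0.0839  0.3291  0.3693  0.2177

u=Σ⁻¹μ = [0.7496  3.3909  3.5177  1.4688]
v=Σ⁻¹𝟙 = [7.0974  17.3667  26.1843  29.5232]
a=μᵀu=1.355155  b=𝟙ᵀu=9.127051  c=𝟙ᵀv=80.171695  D=ac−b²=25.342014
λ₁=(c·0.139−b)/D = (80.171695·0.139−9.127051)/25.342014 = 0.079584
λ₂=(a−b·0.139)/D = (1.355155−9.127051·0.139)/25.342014 = 0.003413
w* = 0.079584·u + 0.003413·v:
  w_0 = 0.079584·0.7496 + 0.003413·7.0974 = 0.0839  (GE)
  w_1 = 0.079584·3.3909 + 0.003413·17.3667 = 0.3291  (Raytheon)
  w_2 = 0.079584·3.5177 + 0.003413·26.1843 = 0.3693  (Alcoa)
  w_3 = 0.079584·1.4688 + 0.003413·29.5232 = 0.2177  (Walmart)
Σw_i=1.0000  μᵀw=0.1390
σ²=wᵀΣw=λ₁·μ_p+λ₂ = 0.079584·0.139 + 0.003413 = 0.014475 ≈ 0.0145


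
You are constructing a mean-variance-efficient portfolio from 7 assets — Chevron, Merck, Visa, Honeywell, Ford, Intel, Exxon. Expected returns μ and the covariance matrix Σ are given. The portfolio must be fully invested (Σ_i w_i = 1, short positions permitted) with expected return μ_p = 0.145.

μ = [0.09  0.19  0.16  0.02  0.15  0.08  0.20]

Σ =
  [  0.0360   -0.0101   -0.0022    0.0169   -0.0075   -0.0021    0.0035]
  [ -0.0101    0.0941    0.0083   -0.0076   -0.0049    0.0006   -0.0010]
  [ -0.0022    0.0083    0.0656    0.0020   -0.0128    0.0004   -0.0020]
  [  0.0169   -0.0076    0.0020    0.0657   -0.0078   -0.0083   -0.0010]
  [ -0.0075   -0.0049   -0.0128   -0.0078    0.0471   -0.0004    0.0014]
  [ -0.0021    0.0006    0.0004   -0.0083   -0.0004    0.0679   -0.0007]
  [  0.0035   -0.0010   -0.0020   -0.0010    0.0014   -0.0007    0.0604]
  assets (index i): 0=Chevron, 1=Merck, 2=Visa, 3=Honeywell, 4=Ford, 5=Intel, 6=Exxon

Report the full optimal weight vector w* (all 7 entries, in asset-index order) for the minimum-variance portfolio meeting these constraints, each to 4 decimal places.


u=Σ⁻¹μ = [4.0858  2.4679  3.3094  0.2446  4.9504  1.3546  3.1299]
v=Σ⁻¹𝟙 = [33.7230  15.4551  21.3799  14.4294  36.1079  17.6410  15.1724]
a=μᵀu=2.847960  b=𝟙ᵀu=19.542852  c=𝟙ᵀv=153.908679  D=ac−b²=56.402682
λ₁=(c·0.145−b)/D = (153.908679·0.145−19.542852)/56.402682 = 0.049180
λ₂=(a−b·0.145)/D = (2.847960−19.542852·0.145)/56.402682 = 0.000253
w* = 0.049180·u + 0.000253·v:
  w_0 = 0.049180·4.0858 + 0.000253·33.7230 = 0.2095  (Chevron)
  w_1 = 0.049180·2.4679 + 0.000253·15.4551 = 0.1253  (Merck)
  w_2 = 0.049180·3.3094 + 0.000253·21.3799 = 0.1682  (Visa)
  w_3 = 0.049180·0.2446 + 0.000253·14.4294 = 0.0157  (Honeywell)
  w_4 = 0.049180·4.9504 + 0.000253·36.1079 = 0.2526  (Ford)
  w_5 = 0.049180·1.3546 + 0.000253·17.6410 = 0.0711  (Intel)
  w_6 = 0.049180·3.1299 + 0.000253·15.1724 = 0.1578  (Exxon)
Σw_i=1.0000  μᵀw=0.1450
σ²=wᵀΣw=λ₁·μ_p+λ₂ = 0.049180·0.145 + 0.000253 = 0.007384 ≈ 0.0074

0.2095  0.1253  0.1682  0.0157  0.2526  0.0711  0.1578


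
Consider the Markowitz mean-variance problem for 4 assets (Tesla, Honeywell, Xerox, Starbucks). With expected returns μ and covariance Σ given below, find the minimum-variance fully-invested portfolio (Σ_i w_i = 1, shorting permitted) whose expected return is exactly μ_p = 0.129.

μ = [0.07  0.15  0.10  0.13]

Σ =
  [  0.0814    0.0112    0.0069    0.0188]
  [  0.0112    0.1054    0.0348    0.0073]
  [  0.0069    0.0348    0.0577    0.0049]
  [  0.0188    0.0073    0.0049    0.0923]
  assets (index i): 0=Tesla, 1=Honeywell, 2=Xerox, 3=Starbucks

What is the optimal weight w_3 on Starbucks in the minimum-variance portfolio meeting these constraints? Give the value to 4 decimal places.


u=Σ⁻¹μ = [0.3633  0.9702  1.0022  1.2045]
v=Σ⁻¹𝟙 = [8.7972  3.5540  13.4521  8.0472]
a=μᵀu=0.427772  b=𝟙ᵀu=3.540249  c=𝟙ᵀv=33.850483  D=ac−b²=1.946921
λ₁=(c·0.129−b)/D = (33.850483·0.129−3.540249)/1.946921 = 0.424498
λ₂=(a−b·0.129)/D = (0.427772−3.540249·0.129)/1.946921 = -0.014854
w* = 0.424498·u + -0.014854·v:
  w_0 = 0.424498·0.3633 + -0.014854·8.7972 = 0.0235  (Tesla)
  w_1 = 0.424498·0.9702 + -0.014854·3.5540 = 0.3591  (Honeywell)
  w_2 = 0.424498·1.0022 + -0.014854·13.4521 = 0.2256  (Xerox)
  w_3 = 0.424498·1.2045 + -0.014854·8.0472 = 0.3918  (Starbucks)
Σw_i=1.0000  μᵀw=0.1290
σ²=wᵀΣw=λ₁·μ_p+λ₂ = 0.424498·0.129 + -0.014854 = 0.039906 ≈ 0.0399

0.3918


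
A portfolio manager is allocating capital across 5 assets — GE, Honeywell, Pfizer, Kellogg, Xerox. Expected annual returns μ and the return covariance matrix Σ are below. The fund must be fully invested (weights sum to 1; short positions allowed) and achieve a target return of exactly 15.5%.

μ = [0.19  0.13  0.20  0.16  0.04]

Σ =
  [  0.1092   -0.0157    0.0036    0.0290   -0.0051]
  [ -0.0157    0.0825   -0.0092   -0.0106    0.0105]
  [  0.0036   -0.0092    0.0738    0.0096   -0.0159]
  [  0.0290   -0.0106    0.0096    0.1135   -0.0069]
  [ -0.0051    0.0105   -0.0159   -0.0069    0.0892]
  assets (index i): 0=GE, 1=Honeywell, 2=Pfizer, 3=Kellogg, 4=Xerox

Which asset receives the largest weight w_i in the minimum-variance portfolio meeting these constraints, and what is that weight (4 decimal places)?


g=Σ⁻¹μ = [1.7480  2.2520  2.9699  0.9762  0.8882]
h=Σ⁻¹𝟙 = [9.4837  15.0123  16.9468  7.1806  13.5621]
a=μᵀg=1.410572  b=𝟙ᵀg=8.834234  c=𝟙ᵀh=62.185443  D=ac−b²=9.673356
λ₁=(c·0.155−b)/D = (62.185443·0.155−8.834234)/9.673356 = 0.083168
λ₂=(a−b·0.155)/D = (1.410572−8.834234·0.155)/9.673356 = 0.004266
w* = 0.083168·g + 0.004266·h:
  w_0 = 0.083168·1.7480 + 0.004266·9.4837 = 0.1858  (GE)
  w_1 = 0.083168·2.2520 + 0.004266·15.0123 = 0.2513  (Honeywell)
  w_2 = 0.083168·2.9699 + 0.004266·16.9468 = 0.3193  (Pfizer)
  w_3 = 0.083168·0.9762 + 0.004266·7.1806 = 0.1118  (Kellogg)
  w_4 = 0.083168·0.8882 + 0.004266·13.5621 = 0.1317  (Xerox)
Σw_i=1.0000  μᵀw=0.1550
σ²=wᵀΣw=λ₁·μ_p+λ₂ = 0.083168·0.155 + 0.004266 = 0.017157 ≈ 0.0172

Pfizer (0.3193)


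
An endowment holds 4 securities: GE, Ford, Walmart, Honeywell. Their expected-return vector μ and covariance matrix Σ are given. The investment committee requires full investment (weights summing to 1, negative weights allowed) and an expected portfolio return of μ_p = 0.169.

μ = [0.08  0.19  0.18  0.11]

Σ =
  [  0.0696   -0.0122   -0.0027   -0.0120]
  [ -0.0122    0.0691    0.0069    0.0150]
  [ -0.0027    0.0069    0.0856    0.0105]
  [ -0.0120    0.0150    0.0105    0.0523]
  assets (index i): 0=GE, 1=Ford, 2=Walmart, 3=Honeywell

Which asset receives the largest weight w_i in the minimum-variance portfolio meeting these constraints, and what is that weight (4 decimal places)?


u=Σ⁻¹μ = [1.9225  2.5985  1.7771  1.4423]
v=Σ⁻¹𝟙 = [20.1594  13.1894  9.0285  18.1505]
a=μᵀu=1.126049  b=𝟙ᵀu=7.740438  c=𝟙ᵀv=60.527886  D=ac−b²=8.242989
λ₁=(c·0.169−b)/D = (60.527886·0.169−7.740438)/8.242989 = 0.301926
λ₂=(a−b·0.169)/D = (1.126049−7.740438·0.169)/8.242989 = -0.022090
w* = 0.301926·u + -0.022090·v:
  w_0 = 0.301926·1.9225 + -0.022090·20.1594 = 0.1351  (GE)
  w_1 = 0.301926·2.5985 + -0.022090·13.1894 = 0.4932  (Ford)
  w_2 = 0.301926·1.7771 + -0.022090·9.0285 = 0.3371  (Walmart)
  w_3 = 0.301926·1.4423 + -0.022090·18.1505 = 0.0345  (Honeywell)
Σw_i=1.0000  μᵀw=0.1690
σ²=wᵀΣw=λ₁·μ_p+λ₂ = 0.301926·0.169 + -0.022090 = 0.028936 ≈ 0.0289

Ford (0.4932)


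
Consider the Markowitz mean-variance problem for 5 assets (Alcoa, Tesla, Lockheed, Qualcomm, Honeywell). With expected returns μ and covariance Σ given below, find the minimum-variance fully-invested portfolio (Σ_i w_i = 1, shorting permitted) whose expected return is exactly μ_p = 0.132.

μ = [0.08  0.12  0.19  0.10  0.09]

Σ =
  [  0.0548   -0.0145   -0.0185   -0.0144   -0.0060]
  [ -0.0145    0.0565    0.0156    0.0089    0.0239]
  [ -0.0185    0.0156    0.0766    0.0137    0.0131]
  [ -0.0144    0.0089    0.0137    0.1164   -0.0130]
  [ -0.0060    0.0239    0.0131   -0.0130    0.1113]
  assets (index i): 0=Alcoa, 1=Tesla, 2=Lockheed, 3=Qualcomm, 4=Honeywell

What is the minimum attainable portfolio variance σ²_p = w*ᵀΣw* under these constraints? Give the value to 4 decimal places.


0.0165

g=Σ⁻¹μ = [3.1118  1.9164  2.6337  0.8268  0.3514]
h=Σ⁻¹𝟙 = [30.9864  17.4435  14.0687  10.1540  6.4396]
a=μᵀg=1.093625  b=𝟙ᵀg=8.840147  c=𝟙ᵀh=79.092194  D=ac−b²=8.349001
λ₁=(c·0.132−b)/D = (79.092194·0.132−8.840147)/8.349001 = 0.191642
λ₂=(a−b·0.132)/D = (1.093625−8.840147·0.132)/8.349001 = -0.008776
w* = 0.191642·g + -0.008776·h:
  w_0 = 0.191642·3.1118 + -0.008776·30.9864 = 0.3244  (Alcoa)
  w_1 = 0.191642·1.9164 + -0.008776·17.4435 = 0.2142  (Tesla)
  w_2 = 0.191642·2.6337 + -0.008776·14.0687 = 0.3813  (Lockheed)
  w_3 = 0.191642·0.8268 + -0.008776·10.1540 = 0.0693  (Qualcomm)
  w_4 = 0.191642·0.3514 + -0.008776·6.4396 = 0.0108  (Honeywell)
Σw_i=1.0000  μᵀw=0.1320
σ²=wᵀΣw=λ₁·μ_p+λ₂ = 0.191642·0.132 + -0.008776 = 0.016520 ≈ 0.0165


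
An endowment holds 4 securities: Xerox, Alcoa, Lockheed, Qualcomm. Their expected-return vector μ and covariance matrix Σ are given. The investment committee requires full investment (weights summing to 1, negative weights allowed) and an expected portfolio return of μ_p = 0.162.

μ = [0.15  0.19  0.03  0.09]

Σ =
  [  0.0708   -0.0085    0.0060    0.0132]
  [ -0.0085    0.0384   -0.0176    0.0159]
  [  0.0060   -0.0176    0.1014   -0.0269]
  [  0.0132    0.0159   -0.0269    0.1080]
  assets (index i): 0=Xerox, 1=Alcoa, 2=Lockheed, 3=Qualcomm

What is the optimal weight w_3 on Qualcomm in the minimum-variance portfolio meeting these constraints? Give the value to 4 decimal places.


-0.0147

u=Σ⁻¹μ = [2.7805  6.1481  1.1663  -0.1211]
v=Σ⁻¹𝟙 = [15.6593  34.4709  16.6189  6.4098]
a=μᵀu=1.609306  b=𝟙ᵀu=9.973808  c=𝟙ᵀv=73.158851  D=ac−b²=18.258151
λ₁=(c·0.162−b)/D = (73.158851·0.162−9.973808)/18.258151 = 0.102854
λ₂=(a−b·0.162)/D = (1.609306−9.973808·0.162)/18.258151 = -0.000353
w* = 0.102854·u + -0.000353·v:
  w_0 = 0.102854·2.7805 + -0.000353·15.6593 = 0.2805  (Xerox)
  w_1 = 0.102854·6.1481 + -0.000353·34.4709 = 0.6202  (Alcoa)
  w_2 = 0.102854·1.1663 + -0.000353·16.6189 = 0.1141  (Lockheed)
  w_3 = 0.102854·-0.1211 + -0.000353·6.4098 = -0.0147  (Qualcomm)
Σw_i=1.0000  μᵀw=0.1620
σ²=wᵀΣw=λ₁·μ_p+λ₂ = 0.102854·0.162 + -0.000353 = 0.016309 ≈ 0.0163


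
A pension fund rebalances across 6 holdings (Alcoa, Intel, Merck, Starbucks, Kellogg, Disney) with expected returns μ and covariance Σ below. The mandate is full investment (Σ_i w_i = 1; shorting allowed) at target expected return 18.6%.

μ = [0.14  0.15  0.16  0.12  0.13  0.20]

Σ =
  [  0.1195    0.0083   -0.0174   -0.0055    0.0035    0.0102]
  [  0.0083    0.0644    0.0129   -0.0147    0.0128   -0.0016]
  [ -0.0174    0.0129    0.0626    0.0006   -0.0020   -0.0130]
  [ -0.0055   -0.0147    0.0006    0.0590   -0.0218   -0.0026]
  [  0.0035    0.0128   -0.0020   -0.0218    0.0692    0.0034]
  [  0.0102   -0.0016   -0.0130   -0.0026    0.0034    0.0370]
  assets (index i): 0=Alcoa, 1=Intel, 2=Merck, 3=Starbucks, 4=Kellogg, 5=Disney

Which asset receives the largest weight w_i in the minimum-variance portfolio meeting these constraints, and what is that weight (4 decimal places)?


p=Σ⁻¹μ = [1.1423  1.9453  3.8806  3.7770  2.4398  6.5793]
q=Σ⁻¹𝟙 = [8.6936  13.4759  22.9275  29.7122  19.8940  33.5285]
a=μᵀp=3.158884  b=𝟙ᵀp=19.764278  c=𝟙ᵀq=128.231708  D=ac−b²=14.442403
λ₁=(c·0.186−b)/D = (128.231708·0.186−19.764278)/14.442403 = 0.282974
λ₂=(a−b·0.186)/D = (3.158884−19.764278·0.186)/14.442403 = -0.035816
w* = 0.282974·p + -0.035816·q:
  w_0 = 0.282974·1.1423 + -0.035816·8.6936 = 0.0119  (Alcoa)
  w_1 = 0.282974·1.9453 + -0.035816·13.4759 = 0.0678  (Intel)
  w_2 = 0.282974·3.8806 + -0.035816·22.9275 = 0.2769  (Merck)
  w_3 = 0.282974·3.7770 + -0.035816·29.7122 = 0.0046  (Starbucks)
  w_4 = 0.282974·2.4398 + -0.035816·19.8940 = -0.0221  (Kellogg)
  w_5 = 0.282974·6.5793 + -0.035816·33.5285 = 0.6609  (Disney)
Σw_i=1.0000  μᵀw=0.1860
σ²=wᵀΣw=λ₁·μ_p+λ₂ = 0.282974·0.186 + -0.035816 = 0.016817 ≈ 0.0168

Disney (0.6609)


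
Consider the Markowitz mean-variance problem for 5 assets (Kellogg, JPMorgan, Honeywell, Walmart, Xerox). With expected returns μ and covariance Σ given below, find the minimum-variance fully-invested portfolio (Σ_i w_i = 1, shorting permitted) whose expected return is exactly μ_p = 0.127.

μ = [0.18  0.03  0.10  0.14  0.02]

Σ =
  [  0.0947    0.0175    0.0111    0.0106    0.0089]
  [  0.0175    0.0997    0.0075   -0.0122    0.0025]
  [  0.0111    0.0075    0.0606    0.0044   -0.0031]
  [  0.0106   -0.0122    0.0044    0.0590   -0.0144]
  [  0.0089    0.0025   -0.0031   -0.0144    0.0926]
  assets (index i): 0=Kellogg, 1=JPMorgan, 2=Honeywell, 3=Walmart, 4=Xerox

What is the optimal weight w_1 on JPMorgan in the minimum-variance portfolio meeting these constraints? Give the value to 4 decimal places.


p=Σ⁻¹μ = [1.4313  0.2127  1.2266  2.1787  0.4525]
q=Σ⁻¹𝟙 = [3.3358  10.6191  13.7693  20.9125  13.9048]
a=μᵀp=0.700739  b=𝟙ᵀp=5.501796  c=𝟙ᵀq=62.541559  D=ac−b²=13.555550
λ₁=(c·0.127−b)/D = (62.541559·0.127−5.501796)/13.555550 = 0.180072
λ₂=(a−b·0.127)/D = (0.700739−5.501796·0.127)/13.555550 = 0.000148
w* = 0.180072·p + 0.000148·q:
  w_0 = 0.180072·1.4313 + 0.000148·3.3358 = 0.2582  (Kellogg)
  w_1 = 0.180072·0.2127 + 0.000148·10.6191 = 0.0399  (JPMorgan)
  w_2 = 0.180072·1.2266 + 0.000148·13.7693 = 0.2229  (Honeywell)
  w_3 = 0.180072·2.1787 + 0.000148·20.9125 = 0.3954  (Walmart)
  w_4 = 0.180072·0.4525 + 0.000148·13.9048 = 0.0836  (Xerox)
Σw_i=1.0000  μᵀw=0.1270
σ²=wᵀΣw=λ₁·μ_p+λ₂ = 0.180072·0.127 + 0.000148 = 0.023018 ≈ 0.0230

0.0399


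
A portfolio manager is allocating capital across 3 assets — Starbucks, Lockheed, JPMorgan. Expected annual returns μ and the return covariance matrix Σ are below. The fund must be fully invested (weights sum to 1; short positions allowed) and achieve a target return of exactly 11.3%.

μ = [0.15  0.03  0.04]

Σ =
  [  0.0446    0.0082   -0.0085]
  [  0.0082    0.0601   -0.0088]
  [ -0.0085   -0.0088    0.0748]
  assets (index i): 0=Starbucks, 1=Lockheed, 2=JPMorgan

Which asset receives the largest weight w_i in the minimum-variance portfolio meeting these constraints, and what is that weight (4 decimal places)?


u=Σ⁻¹μ = [3.5156  0.1590  0.9530]
v=Σ⁻¹𝟙 = [22.8596  16.1358  17.8650]
a=μᵀu=0.570231  b=𝟙ᵀu=4.627617  c=𝟙ᵀv=56.860439  D=ac−b²=11.008762
λ₁=(c·0.113−b)/D = (56.860439·0.113−4.627617)/11.008762 = 0.163289
λ₂=(a−b·0.113)/D = (0.570231−4.627617·0.113)/11.008762 = 0.004298
w* = 0.163289·u + 0.004298·v:
  w_0 = 0.163289·3.5156 + 0.004298·22.8596 = 0.6723  (Starbucks)
  w_1 = 0.163289·0.1590 + 0.004298·16.1358 = 0.0953  (Lockheed)
  w_2 = 0.163289·0.9530 + 0.004298·17.8650 = 0.2324  (JPMorgan)
Σw_i=1.0000  μᵀw=0.1130
σ²=wᵀΣw=λ₁·μ_p+λ₂ = 0.163289·0.113 + 0.004298 = 0.022749 ≈ 0.0227

Starbucks (0.6723)


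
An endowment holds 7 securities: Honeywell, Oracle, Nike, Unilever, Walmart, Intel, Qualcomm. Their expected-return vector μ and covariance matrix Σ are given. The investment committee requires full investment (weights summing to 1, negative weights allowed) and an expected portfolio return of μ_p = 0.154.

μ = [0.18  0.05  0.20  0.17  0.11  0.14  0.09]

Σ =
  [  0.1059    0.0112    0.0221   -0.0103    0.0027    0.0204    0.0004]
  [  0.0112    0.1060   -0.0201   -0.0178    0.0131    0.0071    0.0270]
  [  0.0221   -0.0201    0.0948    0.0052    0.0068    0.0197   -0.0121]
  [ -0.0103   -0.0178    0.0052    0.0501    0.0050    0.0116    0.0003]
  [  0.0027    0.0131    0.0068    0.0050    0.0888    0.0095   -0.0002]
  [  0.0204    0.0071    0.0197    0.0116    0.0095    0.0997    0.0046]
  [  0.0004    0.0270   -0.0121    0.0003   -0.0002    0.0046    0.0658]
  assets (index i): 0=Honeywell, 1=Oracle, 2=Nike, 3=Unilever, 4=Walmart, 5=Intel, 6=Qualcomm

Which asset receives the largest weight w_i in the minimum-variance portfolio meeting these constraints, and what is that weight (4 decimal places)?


u=Σ⁻¹μ = [1.5488  0.8459  1.8200  3.7200  0.7097  0.1060  1.3238]
v=Σ⁻¹𝟙 = [7.8741  10.1704  10.3539  22.9205  7.2844  1.7029  12.6790]
a=μᵀu=1.529495  b=𝟙ᵀu=10.073942  c=𝟙ᵀv=72.985301  D=ac−b²=10.146347
λ₁=(c·0.154−b)/D = (72.985301·0.154−10.073942)/10.146347 = 0.114898
λ₂=(a−b·0.154)/D = (1.529495−10.073942·0.154)/10.146347 = -0.002158
w* = 0.114898·u + -0.002158·v:
  w_0 = 0.114898·1.5488 + -0.002158·7.8741 = 0.1610  (Honeywell)
  w_1 = 0.114898·0.8459 + -0.002158·10.1704 = 0.0752  (Oracle)
  w_2 = 0.114898·1.8200 + -0.002158·10.3539 = 0.1868  (Nike)
  w_3 = 0.114898·3.7200 + -0.002158·22.9205 = 0.3780  (Unilever)
  w_4 = 0.114898·0.7097 + -0.002158·7.2844 = 0.0658  (Walmart)
  w_5 = 0.114898·0.1060 + -0.002158·1.7029 = 0.0085  (Intel)
  w_6 = 0.114898·1.3238 + -0.002158·12.6790 = 0.1247  (Qualcomm)
Σw_i=1.0000  μᵀw=0.1540
σ²=wᵀΣw=λ₁·μ_p+λ₂ = 0.114898·0.154 + -0.002158 = 0.015537 ≈ 0.0155

Unilever (0.3780)


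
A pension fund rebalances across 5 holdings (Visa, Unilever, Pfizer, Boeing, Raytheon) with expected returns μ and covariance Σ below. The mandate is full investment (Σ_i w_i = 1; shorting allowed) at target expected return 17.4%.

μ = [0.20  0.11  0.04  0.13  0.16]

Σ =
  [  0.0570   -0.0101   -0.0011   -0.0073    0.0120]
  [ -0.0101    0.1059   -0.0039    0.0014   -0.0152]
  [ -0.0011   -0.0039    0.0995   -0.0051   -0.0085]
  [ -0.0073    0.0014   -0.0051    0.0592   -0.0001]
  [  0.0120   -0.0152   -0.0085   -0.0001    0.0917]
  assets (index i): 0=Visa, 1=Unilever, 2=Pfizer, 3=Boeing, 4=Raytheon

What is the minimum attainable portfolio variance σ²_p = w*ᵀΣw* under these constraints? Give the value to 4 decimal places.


0.0222

u=Σ⁻¹μ = [3.8228  1.6245  0.7821  2.6990  1.5893]
v=Σ⁻¹𝟙 = [20.2727  13.2552  12.8255  20.2029  11.6602]
a=μᵀu=1.579692  b=𝟙ᵀu=10.517644  c=𝟙ᵀv=78.216548  D=ac−b²=12.937221
λ₁=(c·0.174−b)/D = (78.216548·0.174−10.517644)/12.937221 = 0.239003
λ₂=(a−b·0.174)/D = (1.579692−10.517644·0.174)/12.937221 = -0.019353
w* = 0.239003·u + -0.019353·v:
  w_0 = 0.239003·3.8228 + -0.019353·20.2727 = 0.5213  (Visa)
  w_1 = 0.239003·1.6245 + -0.019353·13.2552 = 0.1317  (Unilever)
  w_2 = 0.239003·0.7821 + -0.019353·12.8255 = -0.0613  (Pfizer)
  w_3 = 0.239003·2.6990 + -0.019353·20.2029 = 0.2541  (Boeing)
  w_4 = 0.239003·1.5893 + -0.019353·11.6602 = 0.1542  (Raytheon)
Σw_i=1.0000  μᵀw=0.1740
σ²=wᵀΣw=λ₁·μ_p+λ₂ = 0.239003·0.174 + -0.019353 = 0.022233 ≈ 0.0222


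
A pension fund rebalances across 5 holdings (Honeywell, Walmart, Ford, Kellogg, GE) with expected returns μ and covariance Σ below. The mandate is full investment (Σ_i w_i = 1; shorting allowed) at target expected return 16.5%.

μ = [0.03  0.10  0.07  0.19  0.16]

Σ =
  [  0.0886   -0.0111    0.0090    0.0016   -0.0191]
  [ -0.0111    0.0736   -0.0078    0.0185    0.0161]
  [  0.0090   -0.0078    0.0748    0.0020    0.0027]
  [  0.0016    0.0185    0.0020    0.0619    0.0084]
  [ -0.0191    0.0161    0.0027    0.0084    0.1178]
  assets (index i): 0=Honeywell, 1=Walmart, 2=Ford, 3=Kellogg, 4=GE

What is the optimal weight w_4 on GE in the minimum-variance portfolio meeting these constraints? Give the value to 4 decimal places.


0.2309

p=Σ⁻¹μ = [0.5295  0.5963  0.8207  2.6948  1.1516]
q=Σ⁻¹𝟙 = [13.0824  12.5025  12.5313  10.6091  7.8577]
a=μᵀp=0.829228  b=𝟙ᵀp=5.792875  c=𝟙ᵀq=56.583019  D=ac−b²=13.362839
λ₁=(c·0.165−b)/D = (56.583019·0.165−5.792875)/13.362839 = 0.265162
λ₂=(a−b·0.165)/D = (0.829228−5.792875·0.165)/13.362839 = -0.009474
w* = 0.265162·p + -0.009474·q:
  w_0 = 0.265162·0.5295 + -0.009474·13.0824 = 0.0165  (Honeywell)
  w_1 = 0.265162·0.5963 + -0.009474·12.5025 = 0.0397  (Walmart)
  w_2 = 0.265162·0.8207 + -0.009474·12.5313 = 0.0989  (Ford)
  w_3 = 0.265162·2.6948 + -0.009474·10.6091 = 0.6140  (Kellogg)
  w_4 = 0.265162·1.1516 + -0.009474·7.8577 = 0.2309  (GE)
Σw_i=1.0000  μᵀw=0.1650
σ²=wᵀΣw=λ₁·μ_p+λ₂ = 0.265162·0.165 + -0.009474 = 0.034278 ≈ 0.0343


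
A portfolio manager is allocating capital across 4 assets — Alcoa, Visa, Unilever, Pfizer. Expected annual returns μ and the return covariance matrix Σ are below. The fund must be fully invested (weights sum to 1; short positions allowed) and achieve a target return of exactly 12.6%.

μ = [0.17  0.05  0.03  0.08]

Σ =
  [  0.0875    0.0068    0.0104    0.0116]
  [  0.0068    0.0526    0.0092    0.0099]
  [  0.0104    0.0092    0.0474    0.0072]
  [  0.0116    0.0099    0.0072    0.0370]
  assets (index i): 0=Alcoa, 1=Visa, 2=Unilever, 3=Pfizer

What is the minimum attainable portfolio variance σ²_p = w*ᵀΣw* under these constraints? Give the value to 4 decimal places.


g=Σ⁻¹μ = [1.7140  0.4546  -0.0615  1.5151]
h=Σ⁻¹𝟙 = [6.2458  12.0906  14.4918  19.0138]
a=μᵀg=0.433471  b=𝟙ᵀg=3.622178  c=𝟙ᵀh=51.842029  D=ac−b²=9.351859
λ₁=(c·0.126−b)/D = (51.842029·0.126−3.622178)/9.351859 = 0.311159
λ₂=(a−b·0.126)/D = (0.433471−3.622178·0.126)/9.351859 = -0.002451
w* = 0.311159·g + -0.002451·h:
  w_0 = 0.311159·1.7140 + -0.002451·6.2458 = 0.5180  (Alcoa)
  w_1 = 0.311159·0.4546 + -0.002451·12.0906 = 0.1118  (Visa)
  w_2 = 0.311159·-0.0615 + -0.002451·14.4918 = -0.0547  (Unilever)
  w_3 = 0.311159·1.5151 + -0.002451·19.0138 = 0.4248  (Pfizer)
Σw_i=1.0000  μᵀw=0.1260
σ²=wᵀΣw=λ₁·μ_p+λ₂ = 0.311159·0.126 + -0.002451 = 0.036755 ≈ 0.0368

0.0368


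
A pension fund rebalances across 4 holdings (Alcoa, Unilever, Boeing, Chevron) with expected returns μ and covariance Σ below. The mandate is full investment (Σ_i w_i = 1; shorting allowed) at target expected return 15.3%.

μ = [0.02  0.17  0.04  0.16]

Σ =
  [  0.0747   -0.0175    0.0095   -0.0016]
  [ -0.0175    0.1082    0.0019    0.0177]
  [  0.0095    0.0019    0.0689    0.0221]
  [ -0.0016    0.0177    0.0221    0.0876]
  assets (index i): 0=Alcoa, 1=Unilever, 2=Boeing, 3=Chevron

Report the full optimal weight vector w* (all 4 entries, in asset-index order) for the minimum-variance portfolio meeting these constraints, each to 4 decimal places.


x=Σ⁻¹μ = [0.6400  1.4198  -0.0483  1.5635]
y=Σ⁻¹𝟙 = [14.6850  10.2812  9.9275  7.1018]
a=μᵀx=0.502384  b=𝟙ᵀx=3.574896  c=𝟙ᵀy=41.995581  D=ac−b²=8.318050
λ₁=(c·0.153−b)/D = (41.995581·0.153−3.574896)/8.318050 = 0.342680
λ₂=(a−b·0.153)/D = (0.502384−3.574896·0.153)/8.318050 = -0.005359
w* = 0.342680·x + -0.005359·y:
  w_0 = 0.342680·0.6400 + -0.005359·14.6850 = 0.1406  (Alcoa)
  w_1 = 0.342680·1.4198 + -0.005359·10.2812 = 0.4314  (Unilever)
  w_2 = 0.342680·-0.0483 + -0.005359·9.9275 = -0.0698  (Boeing)
  w_3 = 0.342680·1.5635 + -0.005359·7.1018 = 0.4977  (Chevron)
Σw_i=1.0000  μᵀw=0.1530
σ²=wᵀΣw=λ₁·μ_p+λ₂ = 0.342680·0.153 + -0.005359 = 0.047071 ≈ 0.0471

0.1406  0.4314  -0.0698  0.4977


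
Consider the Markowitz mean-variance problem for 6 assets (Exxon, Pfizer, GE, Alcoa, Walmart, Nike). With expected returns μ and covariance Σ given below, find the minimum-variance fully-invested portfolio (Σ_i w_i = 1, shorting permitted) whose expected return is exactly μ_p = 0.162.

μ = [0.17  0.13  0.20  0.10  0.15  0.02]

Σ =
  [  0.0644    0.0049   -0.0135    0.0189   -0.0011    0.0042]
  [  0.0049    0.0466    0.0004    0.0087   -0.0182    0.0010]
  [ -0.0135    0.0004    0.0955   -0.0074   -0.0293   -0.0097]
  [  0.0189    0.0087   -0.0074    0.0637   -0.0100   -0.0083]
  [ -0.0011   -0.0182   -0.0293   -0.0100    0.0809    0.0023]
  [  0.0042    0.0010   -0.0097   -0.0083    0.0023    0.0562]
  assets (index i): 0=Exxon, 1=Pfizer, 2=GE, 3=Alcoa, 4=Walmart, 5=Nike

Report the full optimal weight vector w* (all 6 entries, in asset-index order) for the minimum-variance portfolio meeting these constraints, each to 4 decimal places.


0.1993  0.2353  0.2581  0.0549  0.2721  -0.0197

u=Σ⁻¹μ = [2.7740  3.8799  4.0094  1.4752  4.3761  0.8103]
v=Σ⁻¹𝟙 = [12.1951  27.4623  24.7994  18.7182  29.3682  22.2364]
a=μᵀu=2.597986  b=𝟙ᵀu=17.324935  c=𝟙ᵀv=134.779685  D=ac−b²=50.002371
λ₁=(c·0.162−b)/D = (134.779685·0.162−17.324935)/50.002371 = 0.090183
λ₂=(a−b·0.162)/D = (2.597986−17.324935·0.162)/50.002371 = -0.004173
w* = 0.090183·u + -0.004173·v:
  w_0 = 0.090183·2.7740 + -0.004173·12.1951 = 0.1993  (Exxon)
  w_1 = 0.090183·3.8799 + -0.004173·27.4623 = 0.2353  (Pfizer)
  w_2 = 0.090183·4.0094 + -0.004173·24.7994 = 0.2581  (GE)
  w_3 = 0.090183·1.4752 + -0.004173·18.7182 = 0.0549  (Alcoa)
  w_4 = 0.090183·4.3761 + -0.004173·29.3682 = 0.2721  (Walmart)
  w_5 = 0.090183·0.8103 + -0.004173·22.2364 = -0.0197  (Nike)
Σw_i=1.0000  μᵀw=0.1620
σ²=wᵀΣw=λ₁·μ_p+λ₂ = 0.090183·0.162 + -0.004173 = 0.010437 ≈ 0.0104


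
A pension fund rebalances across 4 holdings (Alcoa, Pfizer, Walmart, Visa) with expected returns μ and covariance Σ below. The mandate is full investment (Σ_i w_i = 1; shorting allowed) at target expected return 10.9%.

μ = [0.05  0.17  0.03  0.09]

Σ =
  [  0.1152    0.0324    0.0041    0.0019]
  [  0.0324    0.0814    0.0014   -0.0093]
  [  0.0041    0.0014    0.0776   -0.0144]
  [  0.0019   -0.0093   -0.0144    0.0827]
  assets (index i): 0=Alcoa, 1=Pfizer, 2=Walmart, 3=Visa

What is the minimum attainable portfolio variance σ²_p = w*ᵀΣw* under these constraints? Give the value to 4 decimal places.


0.0236

u=Σ⁻¹μ = [-0.2750  2.3549  0.6313  1.4693]
v=Σ⁻¹𝟙 = [4.4729  12.0710  15.4070  16.0293]
a=μᵀu=0.537767  b=𝟙ᵀu=4.180565  c=𝟙ᵀv=47.980202  D=ac−b²=8.325025
λ₁=(c·0.109−b)/D = (47.980202·0.109−4.180565)/8.325025 = 0.126039
λ₂=(a−b·0.109)/D = (0.537767−4.180565·0.109)/8.325025 = 0.009860
w* = 0.126039·u + 0.009860·v:
  w_0 = 0.126039·-0.2750 + 0.009860·4.4729 = 0.0094  (Alcoa)
  w_1 = 0.126039·2.3549 + 0.009860·12.0710 = 0.4158  (Pfizer)
  w_2 = 0.126039·0.6313 + 0.009860·15.4070 = 0.2315  (Walmart)
  w_3 = 0.126039·1.4693 + 0.009860·16.0293 = 0.3432  (Visa)
Σw_i=1.0000  μᵀw=0.1090
σ²=wᵀΣw=λ₁·μ_p+λ₂ = 0.126039·0.109 + 0.009860 = 0.023598 ≈ 0.0236


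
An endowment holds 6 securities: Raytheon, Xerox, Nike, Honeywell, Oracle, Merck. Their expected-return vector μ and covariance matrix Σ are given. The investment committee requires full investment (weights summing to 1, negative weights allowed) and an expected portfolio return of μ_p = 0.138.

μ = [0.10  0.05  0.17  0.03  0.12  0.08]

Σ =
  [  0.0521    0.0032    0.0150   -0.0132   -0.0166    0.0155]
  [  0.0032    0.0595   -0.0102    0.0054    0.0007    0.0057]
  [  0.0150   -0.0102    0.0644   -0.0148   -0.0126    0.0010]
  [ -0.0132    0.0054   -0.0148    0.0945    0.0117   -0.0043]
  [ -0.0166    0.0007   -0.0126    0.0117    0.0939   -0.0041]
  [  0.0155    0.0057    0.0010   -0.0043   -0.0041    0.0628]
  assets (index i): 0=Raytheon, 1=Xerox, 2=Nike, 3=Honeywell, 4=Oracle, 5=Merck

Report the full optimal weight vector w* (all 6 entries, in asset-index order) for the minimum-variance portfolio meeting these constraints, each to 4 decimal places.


0.1401  0.0352  0.4946  -0.0142  0.2757  0.0686

g=Σ⁻¹μ = [1.5040  1.0930  2.9874  0.7419  1.8847  0.9297]
h=Σ⁻¹𝟙 = [17.1688  16.7725  20.1294  13.8468  15.0496  11.7738]
a=μᵀg=1.035706  b=𝟙ᵀg=9.140751  c=𝟙ᵀh=94.740767  D=ac−b²=14.570256
λ₁=(c·0.138−b)/D = (94.740767·0.138−9.140751)/14.570256 = 0.269966
λ₂=(a−b·0.138)/D = (1.035706−9.140751·0.138)/14.570256 = -0.015492
w* = 0.269966·g + -0.015492·h:
  w_0 = 0.269966·1.5040 + -0.015492·17.1688 = 0.1401  (Raytheon)
  w_1 = 0.269966·1.0930 + -0.015492·16.7725 = 0.0352  (Xerox)
  w_2 = 0.269966·2.9874 + -0.015492·20.1294 = 0.4946  (Nike)
  w_3 = 0.269966·0.7419 + -0.015492·13.8468 = -0.0142  (Honeywell)
  w_4 = 0.269966·1.8847 + -0.015492·15.0496 = 0.2757  (Oracle)
  w_5 = 0.269966·0.9297 + -0.015492·11.7738 = 0.0686  (Merck)
Σw_i=1.0000  μᵀw=0.1380
σ²=wᵀΣw=λ₁·μ_p+λ₂ = 0.269966·0.138 + -0.015492 = 0.021764 ≈ 0.0218


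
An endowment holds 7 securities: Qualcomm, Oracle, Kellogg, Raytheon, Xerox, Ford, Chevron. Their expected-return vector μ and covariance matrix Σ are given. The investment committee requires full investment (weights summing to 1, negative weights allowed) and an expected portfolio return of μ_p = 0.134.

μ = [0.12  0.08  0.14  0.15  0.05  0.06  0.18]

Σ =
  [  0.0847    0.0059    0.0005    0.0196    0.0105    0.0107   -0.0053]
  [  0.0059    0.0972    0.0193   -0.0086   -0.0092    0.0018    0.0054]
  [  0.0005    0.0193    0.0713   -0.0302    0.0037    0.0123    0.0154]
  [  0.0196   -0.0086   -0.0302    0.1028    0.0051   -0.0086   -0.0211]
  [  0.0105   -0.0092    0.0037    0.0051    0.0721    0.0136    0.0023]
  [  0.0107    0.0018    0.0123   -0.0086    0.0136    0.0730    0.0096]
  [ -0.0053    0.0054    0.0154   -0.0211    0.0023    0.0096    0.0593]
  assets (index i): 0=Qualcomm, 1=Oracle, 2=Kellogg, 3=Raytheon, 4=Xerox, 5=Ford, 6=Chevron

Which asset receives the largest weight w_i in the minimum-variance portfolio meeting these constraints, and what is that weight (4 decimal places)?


x=Σ⁻¹μ = [0.9358  0.3866  2.2098  2.6694  0.1695  0.1345  3.4314]
y=Σ⁻¹𝟙 = [6.0135  8.6555  13.0867  16.9292  10.1230  8.2036  17.5171]
a=μᵀx=1.487214  b=𝟙ᵀx=9.937038  c=𝟙ᵀy=80.528703  D=ac−b²=21.018705
λ₁=(c·0.134−b)/D = (80.528703·0.134−9.937038)/21.018705 = 0.040621
λ₂=(a−b·0.134)/D = (1.487214−9.937038·0.134)/21.018705 = 0.007405
w* = 0.040621·x + 0.007405·y:
  w_0 = 0.040621·0.9358 + 0.007405·6.0135 = 0.0825  (Qualcomm)
  w_1 = 0.040621·0.3866 + 0.007405·8.6555 = 0.0798  (Oracle)
  w_2 = 0.040621·2.2098 + 0.007405·13.0867 = 0.1867  (Kellogg)
  w_3 = 0.040621·2.6694 + 0.007405·16.9292 = 0.2338  (Raytheon)
  w_4 = 0.040621·0.1695 + 0.007405·10.1230 = 0.0818  (Xerox)
  w_5 = 0.040621·0.1345 + 0.007405·8.2036 = 0.0662  (Ford)
  w_6 = 0.040621·3.4314 + 0.007405·17.5171 = 0.2691  (Chevron)
Σw_i=1.0000  μᵀw=0.1340
σ²=wᵀΣw=λ₁·μ_p+λ₂ = 0.040621·0.134 + 0.007405 = 0.012849 ≈ 0.0128

Chevron (0.2691)


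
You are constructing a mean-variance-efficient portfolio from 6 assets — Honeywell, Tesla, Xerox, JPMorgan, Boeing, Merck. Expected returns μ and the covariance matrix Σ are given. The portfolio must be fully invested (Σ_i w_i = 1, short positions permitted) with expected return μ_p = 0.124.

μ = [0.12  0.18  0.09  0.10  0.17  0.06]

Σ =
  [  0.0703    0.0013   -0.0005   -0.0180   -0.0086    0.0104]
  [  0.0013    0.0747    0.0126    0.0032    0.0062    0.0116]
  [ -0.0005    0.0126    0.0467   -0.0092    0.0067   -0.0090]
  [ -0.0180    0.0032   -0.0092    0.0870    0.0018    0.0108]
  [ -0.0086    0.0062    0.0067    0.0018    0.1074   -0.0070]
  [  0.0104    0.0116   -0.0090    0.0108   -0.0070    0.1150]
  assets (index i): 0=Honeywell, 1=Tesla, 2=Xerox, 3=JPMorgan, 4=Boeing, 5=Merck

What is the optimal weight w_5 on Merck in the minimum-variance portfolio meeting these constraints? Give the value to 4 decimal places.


x=Σ⁻¹μ = [2.2699  1.8735  1.5889  1.6628  1.5418  0.1895]
y=Σ⁻¹𝟙 = [18.5399  6.5796  23.1471  16.4550  9.1639  7.1793]
a=μᵀx=1.192384  b=𝟙ᵀx=9.126464  c=𝟙ᵀy=81.064728  D=ac−b²=13.367953
λ₁=(c·0.124−b)/D = (81.064728·0.124−9.126464)/13.367953 = 0.069237
λ₂=(a−b·0.124)/D = (1.192384−9.126464·0.124)/13.367953 = 0.004541
w* = 0.069237·x + 0.004541·y:
  w_0 = 0.069237·2.2699 + 0.004541·18.5399 = 0.2414  (Honeywell)
  w_1 = 0.069237·1.8735 + 0.004541·6.5796 = 0.1596  (Tesla)
  w_2 = 0.069237·1.5889 + 0.004541·23.1471 = 0.2151  (Xerox)
  w_3 = 0.069237·1.6628 + 0.004541·16.4550 = 0.1898  (JPMorgan)
  w_4 = 0.069237·1.5418 + 0.004541·9.1639 = 0.1484  (Boeing)
  w_5 = 0.069237·0.1895 + 0.004541·7.1793 = 0.0457  (Merck)
Σw_i=1.0000  μᵀw=0.1240
σ²=wᵀΣw=λ₁·μ_p+λ₂ = 0.069237·0.124 + 0.004541 = 0.013126 ≈ 0.0131

0.0457


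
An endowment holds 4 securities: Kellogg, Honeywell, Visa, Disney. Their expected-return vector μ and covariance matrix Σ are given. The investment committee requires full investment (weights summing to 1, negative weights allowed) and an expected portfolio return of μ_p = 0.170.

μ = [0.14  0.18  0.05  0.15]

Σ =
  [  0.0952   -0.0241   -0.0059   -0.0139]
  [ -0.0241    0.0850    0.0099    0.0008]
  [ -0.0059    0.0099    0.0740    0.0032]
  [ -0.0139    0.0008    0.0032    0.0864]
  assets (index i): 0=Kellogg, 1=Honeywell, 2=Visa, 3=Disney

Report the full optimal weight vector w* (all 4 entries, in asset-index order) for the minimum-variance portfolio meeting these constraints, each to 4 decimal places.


p=Σ⁻¹μ = [2.5009  2.7586  0.4153  2.0975]
q=Σ⁻¹𝟙 = [17.0786  15.0489  12.2682  13.7279]
a=μᵀp=1.182079  b=𝟙ᵀp=7.772403  c=𝟙ᵀq=58.123642  D=ac−b²=8.296469
λ₁=(c·0.170−b)/D = (58.123642·0.170−7.772403)/8.296469 = 0.254158
λ₂=(a−b·0.170)/D = (1.182079−7.772403·0.170)/8.296469 = -0.016782
w* = 0.254158·p + -0.016782·q:
  w_0 = 0.254158·2.5009 + -0.016782·17.0786 = 0.3490  (Kellogg)
  w_1 = 0.254158·2.7586 + -0.016782·15.0489 = 0.4486  (Honeywell)
  w_2 = 0.254158·0.4153 + -0.016782·12.2682 = -0.1003  (Visa)
  w_3 = 0.254158·2.0975 + -0.016782·13.7279 = 0.3027  (Disney)
Σw_i=1.0000  μᵀw=0.1700
σ²=wᵀΣw=λ₁·μ_p+λ₂ = 0.254158·0.170 + -0.016782 = 0.026425 ≈ 0.0264

0.3490  0.4486  -0.1003  0.3027


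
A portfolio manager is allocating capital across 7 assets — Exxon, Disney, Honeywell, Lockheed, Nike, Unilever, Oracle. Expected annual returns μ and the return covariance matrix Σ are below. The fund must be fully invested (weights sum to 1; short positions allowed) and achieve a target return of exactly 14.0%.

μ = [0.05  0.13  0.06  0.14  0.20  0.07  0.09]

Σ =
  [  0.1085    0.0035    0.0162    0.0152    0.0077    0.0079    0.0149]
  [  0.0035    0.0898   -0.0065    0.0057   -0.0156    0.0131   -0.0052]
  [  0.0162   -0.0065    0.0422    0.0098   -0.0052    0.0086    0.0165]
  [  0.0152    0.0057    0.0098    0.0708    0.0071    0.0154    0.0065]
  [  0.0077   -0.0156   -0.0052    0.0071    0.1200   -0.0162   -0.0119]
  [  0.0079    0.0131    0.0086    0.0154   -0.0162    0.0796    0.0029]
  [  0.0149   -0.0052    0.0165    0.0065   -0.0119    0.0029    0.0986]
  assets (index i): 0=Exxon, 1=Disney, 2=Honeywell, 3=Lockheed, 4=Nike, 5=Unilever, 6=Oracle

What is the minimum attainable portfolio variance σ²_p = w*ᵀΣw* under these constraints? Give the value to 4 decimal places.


x=Σ⁻¹μ = [-0.2933  1.7969  1.2558  1.2889  2.0783  0.6147  0.9895]
y=Σ⁻¹𝟙 = [2.3269  13.4371  20.0877  5.8034  12.4758  9.0753  7.9937]
a=μᵀx=1.022474  b=𝟙ᵀx=7.730772  c=𝟙ᵀy=71.199922  D=ac−b²=13.035236
λ₁=(c·0.140−b)/D = (71.199922·0.140−7.730772)/13.035236 = 0.171628
λ₂=(a−b·0.140)/D = (1.022474−7.730772·0.140)/13.035236 = -0.004590
w* = 0.171628·x + -0.004590·y:
  w_0 = 0.171628·-0.2933 + -0.004590·2.3269 = -0.0610  (Exxon)
  w_1 = 0.171628·1.7969 + -0.004590·13.4371 = 0.2467  (Disney)
  w_2 = 0.171628·1.2558 + -0.004590·20.0877 = 0.1233  (Honeywell)
  w_3 = 0.171628·1.2889 + -0.004590·5.8034 = 0.1946  (Lockheed)
  w_4 = 0.171628·2.0783 + -0.004590·12.4758 = 0.2994  (Nike)
  w_5 = 0.171628·0.6147 + -0.004590·9.0753 = 0.0638  (Unilever)
  w_6 = 0.171628·0.9895 + -0.004590·7.9937 = 0.1331  (Oracle)
Σw_i=1.0000  μᵀw=0.1400
σ²=wᵀΣw=λ₁·μ_p+λ₂ = 0.171628·0.140 + -0.004590 = 0.019438 ≈ 0.0194

0.0194


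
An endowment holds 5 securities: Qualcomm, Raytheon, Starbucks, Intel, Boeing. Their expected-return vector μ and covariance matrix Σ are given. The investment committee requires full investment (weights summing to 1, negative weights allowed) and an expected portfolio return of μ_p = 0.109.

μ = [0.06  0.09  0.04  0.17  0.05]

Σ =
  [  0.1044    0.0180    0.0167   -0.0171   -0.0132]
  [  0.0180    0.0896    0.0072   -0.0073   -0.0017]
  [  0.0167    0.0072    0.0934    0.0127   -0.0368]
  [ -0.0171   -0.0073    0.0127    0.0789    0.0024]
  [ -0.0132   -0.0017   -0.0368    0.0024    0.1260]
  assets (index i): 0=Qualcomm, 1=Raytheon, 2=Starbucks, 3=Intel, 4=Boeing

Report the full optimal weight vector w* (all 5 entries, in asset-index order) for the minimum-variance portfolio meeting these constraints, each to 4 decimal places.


0.1751  0.2009  0.0721  0.4161  0.1358

g=Σ⁻¹μ = [0.8412  1.0363  0.0552  2.4097  0.4691]
h=Σ⁻¹𝟙 = [9.8906  9.6136  11.1188  13.5498  12.0917]
a=μᵀg=0.579045  b=𝟙ᵀg=4.811472  c=𝟙ᵀh=56.264621  D=ac−b²=9.429507
λ₁=(c·0.109−b)/D = (56.264621·0.109−4.811472)/9.429507 = 0.140132
λ₂=(a−b·0.109)/D = (0.579045−4.811472·0.109)/9.429507 = 0.005790
w* = 0.140132·g + 0.005790·h:
  w_0 = 0.140132·0.8412 + 0.005790·9.8906 = 0.1751  (Qualcomm)
  w_1 = 0.140132·1.0363 + 0.005790·9.6136 = 0.2009  (Raytheon)
  w_2 = 0.140132·0.0552 + 0.005790·11.1188 = 0.0721  (Starbucks)
  w_3 = 0.140132·2.4097 + 0.005790·13.5498 = 0.4161  (Intel)
  w_4 = 0.140132·0.4691 + 0.005790·12.0917 = 0.1358  (Boeing)
Σw_i=1.0000  μᵀw=0.1090
σ²=wᵀΣw=λ₁·μ_p+λ₂ = 0.140132·0.109 + 0.005790 = 0.021064 ≈ 0.0211


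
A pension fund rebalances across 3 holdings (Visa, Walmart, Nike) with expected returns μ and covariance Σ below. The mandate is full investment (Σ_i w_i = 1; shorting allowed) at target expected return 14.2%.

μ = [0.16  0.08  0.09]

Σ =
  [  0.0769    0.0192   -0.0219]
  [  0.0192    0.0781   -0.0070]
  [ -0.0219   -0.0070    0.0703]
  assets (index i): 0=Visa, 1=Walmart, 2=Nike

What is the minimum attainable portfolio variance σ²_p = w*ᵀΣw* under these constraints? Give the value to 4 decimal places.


0.0371

g=Σ⁻¹μ = [2.5398  0.5909  2.1303]
h=Σ⁻¹𝟙 = [16.1263  10.6600  20.3099]
a=μᵀg=0.645356  b=𝟙ᵀg=5.260904  c=𝟙ᵀh=47.096220  D=ac−b²=2.716702
λ₁=(c·0.142−b)/D = (47.096220·0.142−5.260904)/2.716702 = 0.525181
λ₂=(a−b·0.142)/D = (0.645356−5.260904·0.142)/2.716702 = -0.037432
w* = 0.525181·g + -0.037432·h:
  w_0 = 0.525181·2.5398 + -0.037432·16.1263 = 0.7302  (Visa)
  w_1 = 0.525181·0.5909 + -0.037432·10.6600 = -0.0887  (Walmart)
  w_2 = 0.525181·2.1303 + -0.037432·20.3099 = 0.3585  (Nike)
Σw_i=1.0000  μᵀw=0.1420
σ²=wᵀΣw=λ₁·μ_p+λ₂ = 0.525181·0.142 + -0.037432 = 0.037143 ≈ 0.0371


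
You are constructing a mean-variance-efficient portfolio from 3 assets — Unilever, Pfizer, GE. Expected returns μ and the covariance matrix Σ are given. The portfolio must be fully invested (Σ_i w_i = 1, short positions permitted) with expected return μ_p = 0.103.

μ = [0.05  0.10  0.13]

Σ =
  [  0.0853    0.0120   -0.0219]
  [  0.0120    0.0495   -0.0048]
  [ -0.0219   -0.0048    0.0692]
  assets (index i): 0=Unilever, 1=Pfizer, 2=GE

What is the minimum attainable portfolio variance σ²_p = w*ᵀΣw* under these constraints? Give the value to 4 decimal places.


g=Σ⁻¹μ = [0.8919  2.0272  2.3015]
h=Σ⁻¹𝟙 = [14.2972  18.7019  20.2728]
a=μᵀg=0.546502  b=𝟙ᵀg=5.220512  c=𝟙ᵀh=53.271887  D=ac−b²=1.859452
λ₁=(c·0.103−b)/D = (53.271887·0.103−5.220512)/1.859452 = 0.143317
λ₂=(a−b·0.103)/D = (0.546502−5.220512·0.103)/1.859452 = 0.004727
w* = 0.143317·g + 0.004727·h:
  w_0 = 0.143317·0.8919 + 0.004727·14.2972 = 0.1954  (Unilever)
  w_1 = 0.143317·2.0272 + 0.004727·18.7019 = 0.3789  (Pfizer)
  w_2 = 0.143317·2.3015 + 0.004727·20.2728 = 0.4257  (GE)
Σw_i=1.0000  μᵀw=0.1030
σ²=wᵀΣw=λ₁·μ_p+λ₂ = 0.143317·0.103 + 0.004727 = 0.019489 ≈ 0.0195

0.0195
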